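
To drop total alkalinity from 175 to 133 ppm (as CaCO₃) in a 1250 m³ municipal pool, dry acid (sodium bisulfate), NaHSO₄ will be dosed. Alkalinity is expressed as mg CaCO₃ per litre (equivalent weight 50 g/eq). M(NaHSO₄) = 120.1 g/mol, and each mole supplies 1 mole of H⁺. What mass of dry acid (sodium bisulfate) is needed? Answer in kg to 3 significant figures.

Volume: 1250 m³ = 1,250,000 L.
Alkalinity to neutralize: (175 − 133) = 42 mg/L as CaCO₃ × 1,250,000 L = 52,500 g as CaCO₃.
Equivalents of H⁺ required: 52,500 ÷ 50 g/eq = 1050 eq = 1050 mol NaHSO₄.
Mass of NaHSO₄: 1050 × 120.1 = 126,100 g.

126 kg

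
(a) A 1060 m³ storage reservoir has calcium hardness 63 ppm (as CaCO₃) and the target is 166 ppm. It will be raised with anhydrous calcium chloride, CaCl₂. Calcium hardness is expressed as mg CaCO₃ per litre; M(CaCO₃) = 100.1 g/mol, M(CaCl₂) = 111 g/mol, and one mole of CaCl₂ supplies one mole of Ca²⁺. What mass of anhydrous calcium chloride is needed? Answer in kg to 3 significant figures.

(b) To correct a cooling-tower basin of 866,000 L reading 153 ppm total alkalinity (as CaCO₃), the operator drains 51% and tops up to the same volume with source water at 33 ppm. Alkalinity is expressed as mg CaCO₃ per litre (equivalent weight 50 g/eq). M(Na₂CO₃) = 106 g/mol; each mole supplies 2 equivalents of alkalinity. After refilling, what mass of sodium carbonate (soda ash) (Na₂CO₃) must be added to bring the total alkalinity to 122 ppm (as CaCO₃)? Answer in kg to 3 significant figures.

(a) 121 kg; (b) 27.7 kg

(a) Volume: 1060 m³ = 1,060,000 L.
(a) Hardness to add: (166 − 63) = 103 mg/L as CaCO₃ × 1,060,000 L = 109,200 g as CaCO₃.
(a) Moles of Ca²⁺ (1 mol Ca²⁺ ≡ 1 mol CaCO₃): 109,200 / 100.1 g/mol = 1091 mol.
(a) Mass of CaCl₂: 1091 × 111 = 121,100 g.

(b) After draining 51% and refilling: 153 × 0.49 + 33 × 0.51 = 91.8 ppm.
(b) Deficit to target: 122 − 91.8 = 30.2 mg/L.
(b) As CaCO₃: 30.2 mg/L × 866,000 L = 26,150 g; ÷ 50 g/eq ÷ 2 = 261.5 mol Na₂CO₃.
(b) Mass: 261.5 × 106 = 27,720 g.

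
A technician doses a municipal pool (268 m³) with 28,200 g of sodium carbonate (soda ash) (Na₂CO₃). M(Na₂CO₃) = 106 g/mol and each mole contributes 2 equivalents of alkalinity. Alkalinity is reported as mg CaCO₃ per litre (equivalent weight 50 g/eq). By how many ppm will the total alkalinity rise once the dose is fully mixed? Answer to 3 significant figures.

99.3 ppm

Volume: 268 m³ = 268,000 L.
Moles of Na₂CO₃: 28,200 g ÷ 106 g/mol = 266 mol → 532.1 eq of alkalinity.
As CaCO₃: 532.1 eq × 50 g/eq = 26,600 g.
Rise: 26,600 g / 268,000 L × 1000 = 99.27 mg/L.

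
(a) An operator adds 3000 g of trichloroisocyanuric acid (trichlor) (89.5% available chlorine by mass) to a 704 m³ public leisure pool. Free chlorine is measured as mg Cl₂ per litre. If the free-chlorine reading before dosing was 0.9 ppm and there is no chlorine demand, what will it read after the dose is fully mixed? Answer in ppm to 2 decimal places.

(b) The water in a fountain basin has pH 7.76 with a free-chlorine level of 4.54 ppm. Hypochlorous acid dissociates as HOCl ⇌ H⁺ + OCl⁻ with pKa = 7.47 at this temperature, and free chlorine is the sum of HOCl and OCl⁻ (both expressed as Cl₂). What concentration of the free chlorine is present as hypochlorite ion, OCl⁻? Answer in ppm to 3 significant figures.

(a) 4.71 ppm; (b) 3.00 ppm

(a) Volume: 704 m³ = 704,000 L.
(a) Available chlorine delivered: 3000 g × 0.895 = 2685 g as Cl₂.
(a) Concentration rise: 2685 g / 704,000 L = 3.814 mg/L = 3.81 ppm.
(a) Final FC: 0.9 + 3.81 = 4.71 ppm.

(b) [OCl⁻]/[HOCl] = 10^(pH − pKa) = 10^(7.76 − 7.47) = 10^0.29 = 1.95.
(b) Fraction as HOCl = 1 / (1 + 1.95) = 0.339.
(b) OCl⁻ = (1 − 0.339) × 4.54 ppm = 3.001 ppm.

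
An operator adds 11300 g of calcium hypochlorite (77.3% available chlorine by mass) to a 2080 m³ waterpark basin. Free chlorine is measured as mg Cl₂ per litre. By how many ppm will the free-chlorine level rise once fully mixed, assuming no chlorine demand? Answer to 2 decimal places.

4.20 ppm

Volume: 2080 m³ = 2,080,000 L.
Available chlorine delivered: 11,300 g × 0.773 = 8735 g as Cl₂.
Concentration rise: 8735 g / 2,080,000 L = 4.199 mg/L = 4.20 ppm.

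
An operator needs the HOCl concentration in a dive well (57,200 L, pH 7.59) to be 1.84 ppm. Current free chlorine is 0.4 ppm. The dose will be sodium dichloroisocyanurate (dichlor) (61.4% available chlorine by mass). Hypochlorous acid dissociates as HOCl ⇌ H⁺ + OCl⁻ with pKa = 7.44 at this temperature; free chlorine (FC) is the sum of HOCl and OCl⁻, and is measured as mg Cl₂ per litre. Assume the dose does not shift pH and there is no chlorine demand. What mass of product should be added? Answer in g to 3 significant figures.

376 g

[OCl⁻]/[HOCl] = 10^(pH − pKa) = 10^(7.59 − 7.44) = 1.413; fraction as HOCl = 1/(1 + 1.413) = 0.4145.
Free chlorine required for 1.84 ppm HOCl: 1.84 / 0.4145 = 4.439 ppm.
FC to add: 4.439 − 0.4 = 4.039 mg/L as Cl₂.
Cl₂ equivalent: 4.039 mg/L × 57,200 L = 231 g.
Product at 61.4% available Cl: 231 / 0.614 = 376.3 g.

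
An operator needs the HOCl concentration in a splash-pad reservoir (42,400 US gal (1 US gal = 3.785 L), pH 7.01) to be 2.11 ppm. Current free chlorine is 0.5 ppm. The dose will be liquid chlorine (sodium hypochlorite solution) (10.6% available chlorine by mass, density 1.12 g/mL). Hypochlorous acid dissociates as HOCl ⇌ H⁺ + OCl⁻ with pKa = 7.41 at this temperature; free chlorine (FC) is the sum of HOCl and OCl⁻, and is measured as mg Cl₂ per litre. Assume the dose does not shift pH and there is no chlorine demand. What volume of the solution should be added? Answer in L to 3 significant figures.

3.31 L

Volume: 42,400 US gal × 3.785 L/gal = 160,484 L.
[OCl⁻]/[HOCl] = 10^(pH − pKa) = 10^(7.01 − 7.41) = 0.3981; fraction as HOCl = 1/(1 + 0.3981) = 0.7153.
Free chlorine required for 2.11 ppm HOCl: 2.11 / 0.7153 = 2.95 ppm.
FC to add: 2.95 − 0.5 = 2.45 mg/L as Cl₂.
Cl₂ equivalent: 2.45 mg/L × 160,484 L = 393.2 g.
Product at 10.6% available Cl: 393.2 / 0.106 = 3709 g.
Volume: 3709 g ÷ 1.12 g/mL = 3312 mL.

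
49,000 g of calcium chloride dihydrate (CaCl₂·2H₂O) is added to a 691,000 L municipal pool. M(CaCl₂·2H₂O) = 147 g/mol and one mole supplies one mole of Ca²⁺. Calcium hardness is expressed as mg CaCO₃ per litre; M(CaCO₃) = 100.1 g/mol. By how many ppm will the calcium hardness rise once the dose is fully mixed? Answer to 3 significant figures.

Moles of Ca²⁺: 49,000 g ÷ 147 g/mol = 333.3 mol.
As CaCO₃: 333.3 mol × 100.1 g/mol = 33,370 g.
Rise: 33,370 g / 691,000 L × 1000 = 48.29 mg/L.

48.3 ppm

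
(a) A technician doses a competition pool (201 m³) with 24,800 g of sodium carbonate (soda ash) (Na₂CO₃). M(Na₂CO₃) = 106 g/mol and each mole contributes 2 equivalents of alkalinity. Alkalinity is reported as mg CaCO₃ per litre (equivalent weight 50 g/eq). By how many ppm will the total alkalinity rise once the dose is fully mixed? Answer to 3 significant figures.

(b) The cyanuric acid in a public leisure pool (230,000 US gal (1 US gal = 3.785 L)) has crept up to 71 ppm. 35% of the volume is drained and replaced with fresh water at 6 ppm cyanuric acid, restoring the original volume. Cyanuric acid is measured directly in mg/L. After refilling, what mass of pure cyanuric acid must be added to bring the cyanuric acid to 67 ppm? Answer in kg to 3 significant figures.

(a) Volume: 201 m³ = 201,000 L.
(a) Moles of Na₂CO₃: 24,800 g ÷ 106 g/mol = 234 mol → 467.9 eq of alkalinity.
(a) As CaCO₃: 467.9 eq × 50 g/eq = 23,400 g.
(a) Rise: 23,400 g / 201,000 L × 1000 = 116.4 mg/L.

(b) Volume: 230,000 US gal × 3.785 L/gal = 870,550 L.
(b) After draining 35% and refilling: 71 × 0.65 + 6 × 0.35 = 48.25 ppm.
(b) Deficit to target: 67 − 48.25 = 18.75 mg/L.
(b) Mass: 18.75 mg/L × 870,550 L = 16,320 g cyanuric acid.

(a) 116 ppm; (b) 16.3 kg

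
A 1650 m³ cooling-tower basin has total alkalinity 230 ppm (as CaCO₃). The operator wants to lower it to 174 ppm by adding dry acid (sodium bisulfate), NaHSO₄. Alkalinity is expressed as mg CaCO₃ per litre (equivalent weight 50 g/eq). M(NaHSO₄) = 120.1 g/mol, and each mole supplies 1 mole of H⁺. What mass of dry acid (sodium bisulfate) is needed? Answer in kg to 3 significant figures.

222 kg

Volume: 1650 m³ = 1,650,000 L.
Alkalinity to neutralize: (230 − 174) = 56 mg/L as CaCO₃ × 1,650,000 L = 92,400 g as CaCO₃.
Equivalents of H⁺ required: 92,400 ÷ 50 g/eq = 1848 eq = 1848 mol NaHSO₄.
Mass of NaHSO₄: 1848 × 120.1 = 221,900 g.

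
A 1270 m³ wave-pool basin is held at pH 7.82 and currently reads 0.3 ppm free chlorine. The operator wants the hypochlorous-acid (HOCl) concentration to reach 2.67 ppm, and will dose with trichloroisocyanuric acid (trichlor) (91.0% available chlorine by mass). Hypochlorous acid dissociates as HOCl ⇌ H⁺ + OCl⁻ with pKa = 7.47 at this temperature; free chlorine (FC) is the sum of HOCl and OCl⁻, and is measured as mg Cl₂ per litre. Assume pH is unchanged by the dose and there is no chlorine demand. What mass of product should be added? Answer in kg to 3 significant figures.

Volume: 1270 m³ = 1,270,000 L.
[OCl⁻]/[HOCl] = 10^(pH − pKa) = 10^(7.82 − 7.47) = 2.239; fraction as HOCl = 1/(1 + 2.239) = 0.3088.
Free chlorine required for 2.67 ppm HOCl: 2.67 / 0.3088 = 8.647 ppm.
FC to add: 8.647 − 0.3 = 8.347 mg/L as Cl₂.
Cl₂ equivalent: 8.347 mg/L × 1,270,000 L = 10,600 g.
Product at 91.0% available Cl: 10,600 / 0.91 = 11,650 g.

11.6 kg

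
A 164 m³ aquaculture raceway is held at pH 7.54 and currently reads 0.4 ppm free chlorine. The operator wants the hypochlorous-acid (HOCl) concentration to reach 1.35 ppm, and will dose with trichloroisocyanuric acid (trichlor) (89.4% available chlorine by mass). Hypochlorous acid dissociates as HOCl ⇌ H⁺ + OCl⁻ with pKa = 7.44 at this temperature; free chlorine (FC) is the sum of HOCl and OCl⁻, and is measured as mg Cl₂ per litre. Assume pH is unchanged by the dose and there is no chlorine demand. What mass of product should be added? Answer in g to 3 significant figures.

486 g

Volume: 164 m³ = 164,000 L.
[OCl⁻]/[HOCl] = 10^(pH − pKa) = 10^(7.54 − 7.44) = 1.259; fraction as HOCl = 1/(1 + 1.259) = 0.4427.
Free chlorine required for 1.35 ppm HOCl: 1.35 / 0.4427 = 3.05 ppm.
FC to add: 3.05 − 0.4 = 2.65 mg/L as Cl₂.
Cl₂ equivalent: 2.65 mg/L × 164,000 L = 434.5 g.
Product at 89.4% available Cl: 434.5 / 0.894 = 486 g.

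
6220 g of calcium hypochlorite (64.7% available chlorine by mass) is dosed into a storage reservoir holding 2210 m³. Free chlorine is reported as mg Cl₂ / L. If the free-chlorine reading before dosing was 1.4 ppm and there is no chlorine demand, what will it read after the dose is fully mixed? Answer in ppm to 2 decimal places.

Volume: 2210 m³ = 2,210,000 L.
Available chlorine delivered: 6220 g × 0.647 = 4024 g as Cl₂.
Concentration rise: 4024 g / 2,210,000 L = 1.821 mg/L = 1.82 ppm.
Final FC: 1.4 + 1.82 = 3.22 ppm.

3.22 ppm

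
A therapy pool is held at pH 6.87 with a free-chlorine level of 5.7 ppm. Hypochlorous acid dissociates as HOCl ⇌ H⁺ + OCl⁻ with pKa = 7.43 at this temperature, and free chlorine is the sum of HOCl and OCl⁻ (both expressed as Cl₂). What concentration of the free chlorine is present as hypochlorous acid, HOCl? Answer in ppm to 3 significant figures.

[OCl⁻]/[HOCl] = 10^(pH − pKa) = 10^(6.87 − 7.43) = 10^-0.56 = 0.2754.
Fraction as HOCl = 1 / (1 + 0.2754) = 0.7841.
HOCl = 0.7841 × 5.7 ppm = 4.469 ppm.

4.47 ppm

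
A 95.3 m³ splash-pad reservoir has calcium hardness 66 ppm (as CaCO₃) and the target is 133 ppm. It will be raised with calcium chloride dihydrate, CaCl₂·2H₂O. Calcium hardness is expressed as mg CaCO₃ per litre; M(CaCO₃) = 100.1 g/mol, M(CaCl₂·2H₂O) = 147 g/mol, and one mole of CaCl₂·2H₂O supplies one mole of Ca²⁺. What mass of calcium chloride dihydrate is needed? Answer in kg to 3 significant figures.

Volume: 95.3 m³ = 95,300 L.
Hardness to add: (133 − 66) = 67 mg/L as CaCO₃ × 95,300 L = 6385 g as CaCO₃.
Moles of Ca²⁺ (1 mol Ca²⁺ ≡ 1 mol CaCO₃): 6385 / 100.1 g/mol = 63.79 mol.
Mass of CaCl₂·2H₂O: 63.79 × 147 = 9377 g.

9.38 kg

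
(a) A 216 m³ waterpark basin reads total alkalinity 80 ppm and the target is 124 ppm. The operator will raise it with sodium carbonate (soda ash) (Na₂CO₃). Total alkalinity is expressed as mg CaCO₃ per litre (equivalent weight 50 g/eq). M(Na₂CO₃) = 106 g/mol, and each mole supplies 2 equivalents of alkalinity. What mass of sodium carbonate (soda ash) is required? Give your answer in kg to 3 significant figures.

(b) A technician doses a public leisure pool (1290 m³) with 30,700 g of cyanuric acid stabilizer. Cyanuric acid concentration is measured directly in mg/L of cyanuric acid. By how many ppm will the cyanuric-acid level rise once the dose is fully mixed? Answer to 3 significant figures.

(a) Volume: 216 m³ = 216,000 L.
(a) Alkalinity to add: (124 − 80) = 44 mg/L as CaCO₃ × 216,000 L = 9504 g as CaCO₃.
(a) Equivalents: 9504 g ÷ 50 g/eq = 190.1 eq.
(a) Each mole of Na₂CO₃ supplies 2 eq, so 190.1 / 2 = 95.04 mol.
(a) Mass: 95.04 mol × 106 g/mol = 10,070 g.

(b) Volume: 1290 m³ = 1,290,000 L.
(b) Rise: 30,700 g / 1,290,000 L × 1000 = 23.8 mg/L.

(a) 10.1 kg; (b) 23.8 ppm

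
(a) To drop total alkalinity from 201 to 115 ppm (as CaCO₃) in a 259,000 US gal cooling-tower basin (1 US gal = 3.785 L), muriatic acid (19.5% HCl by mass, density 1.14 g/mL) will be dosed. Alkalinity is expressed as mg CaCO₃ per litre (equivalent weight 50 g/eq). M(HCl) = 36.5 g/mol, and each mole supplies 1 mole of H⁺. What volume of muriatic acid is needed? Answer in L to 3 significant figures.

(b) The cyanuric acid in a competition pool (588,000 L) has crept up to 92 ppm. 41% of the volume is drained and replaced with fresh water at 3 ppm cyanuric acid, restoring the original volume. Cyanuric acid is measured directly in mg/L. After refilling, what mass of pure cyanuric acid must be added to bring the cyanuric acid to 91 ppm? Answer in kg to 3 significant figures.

(a) 277 L; (b) 20.9 kg

(a) Volume: 259,000 US gal × 3.785 L/gal = 980,315 L.
(a) Alkalinity to neutralize: (201 − 115) = 86 mg/L as CaCO₃ × 980,315 L = 84,310 g as CaCO₃.
(a) Equivalents of H⁺ required: 84,310 ÷ 50 g/eq = 1686 eq = 1686 mol HCl.
(a) Mass of HCl: 1686 × 36.5 = 61,540 g.
(a) Mass of 19.5% solution: 61,540 / 0.195 = 315,600 g.
(a) Volume: 315,600 g ÷ 1.14 g/mL = 276,900 mL.

(b) After draining 41% and refilling: 92 × 0.59 + 3 × 0.41 = 55.51 ppm.
(b) Deficit to target: 91 − 55.51 = 35.49 mg/L.
(b) Mass: 35.49 mg/L × 588,000 L = 20,870 g cyanuric acid.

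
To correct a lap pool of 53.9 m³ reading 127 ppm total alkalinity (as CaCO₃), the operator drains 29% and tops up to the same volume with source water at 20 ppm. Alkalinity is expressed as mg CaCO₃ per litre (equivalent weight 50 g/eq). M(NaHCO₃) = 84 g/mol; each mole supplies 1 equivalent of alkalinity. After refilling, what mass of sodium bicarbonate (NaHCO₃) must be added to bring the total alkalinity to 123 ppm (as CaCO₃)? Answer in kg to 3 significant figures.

Volume: 53.9 m³ = 53,900 L.
After draining 29% and refilling: 127 × 0.71 + 20 × 0.29 = 95.97 ppm.
Deficit to target: 123 − 95.97 = 27.03 mg/L.
As CaCO₃: 27.03 mg/L × 53,900 L = 1457 g; ÷ 50 g/eq ÷ 1 = 29.14 mol NaHCO₃.
Mass: 29.14 × 84 = 2448 g.

2.45 kg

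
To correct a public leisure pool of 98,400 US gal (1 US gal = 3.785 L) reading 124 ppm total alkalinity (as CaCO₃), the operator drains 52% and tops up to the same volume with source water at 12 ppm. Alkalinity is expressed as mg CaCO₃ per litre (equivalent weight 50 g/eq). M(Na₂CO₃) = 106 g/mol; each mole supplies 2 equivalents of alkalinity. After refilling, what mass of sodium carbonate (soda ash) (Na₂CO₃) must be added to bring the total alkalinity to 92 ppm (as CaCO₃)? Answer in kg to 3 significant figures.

10.4 kg

Volume: 98,400 US gal × 3.785 L/gal = 372,444 L.
After draining 52% and refilling: 124 × 0.48 + 12 × 0.52 = 65.76 ppm.
Deficit to target: 92 − 65.76 = 26.24 mg/L.
As CaCO₃: 26.24 mg/L × 372,444 L = 9773 g; ÷ 50 g/eq ÷ 2 = 97.73 mol Na₂CO₃.
Mass: 97.73 × 106 = 10,360 g.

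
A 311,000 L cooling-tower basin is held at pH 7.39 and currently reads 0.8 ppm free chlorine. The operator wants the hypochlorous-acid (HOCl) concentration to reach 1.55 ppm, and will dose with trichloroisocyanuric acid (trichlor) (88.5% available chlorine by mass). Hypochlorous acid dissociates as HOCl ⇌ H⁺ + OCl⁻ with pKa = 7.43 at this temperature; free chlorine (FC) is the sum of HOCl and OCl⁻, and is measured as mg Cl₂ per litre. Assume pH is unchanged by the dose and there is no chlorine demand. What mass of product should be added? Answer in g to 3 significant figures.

760 g

[OCl⁻]/[HOCl] = 10^(pH − pKa) = 10^(7.39 − 7.43) = 0.912; fraction as HOCl = 1/(1 + 0.912) = 0.523.
Free chlorine required for 1.55 ppm HOCl: 1.55 / 0.523 = 2.964 ppm.
FC to add: 2.964 − 0.8 = 2.164 mg/L as Cl₂.
Cl₂ equivalent: 2.164 mg/L × 311,000 L = 672.9 g.
Product at 88.5% available Cl: 672.9 / 0.885 = 760.3 g.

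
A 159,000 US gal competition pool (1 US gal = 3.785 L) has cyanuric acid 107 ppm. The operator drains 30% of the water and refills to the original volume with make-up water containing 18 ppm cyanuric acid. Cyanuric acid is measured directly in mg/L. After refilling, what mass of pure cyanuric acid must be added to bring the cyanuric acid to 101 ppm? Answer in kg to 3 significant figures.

Volume: 159,000 US gal × 3.785 L/gal = 601,815 L.
After draining 30% and refilling: 107 × 0.70 + 18 × 0.30 = 80.3 ppm.
Deficit to target: 101 − 80.3 = 20.7 mg/L.
Mass: 20.7 mg/L × 601,815 L = 12,460 g cyanuric acid.

12.5 kg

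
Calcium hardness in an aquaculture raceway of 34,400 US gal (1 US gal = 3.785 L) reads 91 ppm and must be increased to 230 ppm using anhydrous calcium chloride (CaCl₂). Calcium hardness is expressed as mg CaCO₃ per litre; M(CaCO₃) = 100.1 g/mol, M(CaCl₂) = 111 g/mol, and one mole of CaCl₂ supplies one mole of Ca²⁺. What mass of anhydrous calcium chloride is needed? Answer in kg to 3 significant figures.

20.1 kg

Volume: 34,400 US gal × 3.785 L/gal = 130,204 L.
Hardness to add: (230 − 91) = 139 mg/L as CaCO₃ × 130,204 L = 18,100 g as CaCO₃.
Moles of Ca²⁺ (1 mol Ca²⁺ ≡ 1 mol CaCO₃): 18,100 / 100.1 g/mol = 180.8 mol.
Mass of CaCl₂: 180.8 × 111 = 20,070 g.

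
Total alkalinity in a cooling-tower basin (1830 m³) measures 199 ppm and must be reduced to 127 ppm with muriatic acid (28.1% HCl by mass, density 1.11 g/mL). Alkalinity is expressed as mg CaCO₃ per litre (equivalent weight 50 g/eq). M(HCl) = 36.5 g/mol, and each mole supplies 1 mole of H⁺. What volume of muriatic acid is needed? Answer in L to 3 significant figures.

308 L

Volume: 1830 m³ = 1,830,000 L.
Alkalinity to neutralize: (199 − 127) = 72 mg/L as CaCO₃ × 1,830,000 L = 131,800 g as CaCO₃.
Equivalents of H⁺ required: 131,800 ÷ 50 g/eq = 2635 eq = 2635 mol HCl.
Mass of HCl: 2635 × 36.5 = 96,180 g.
Mass of 28.1% solution: 96,180 / 0.281 = 342,300 g.
Volume: 342,300 g ÷ 1.11 g/mL = 308,400 mL.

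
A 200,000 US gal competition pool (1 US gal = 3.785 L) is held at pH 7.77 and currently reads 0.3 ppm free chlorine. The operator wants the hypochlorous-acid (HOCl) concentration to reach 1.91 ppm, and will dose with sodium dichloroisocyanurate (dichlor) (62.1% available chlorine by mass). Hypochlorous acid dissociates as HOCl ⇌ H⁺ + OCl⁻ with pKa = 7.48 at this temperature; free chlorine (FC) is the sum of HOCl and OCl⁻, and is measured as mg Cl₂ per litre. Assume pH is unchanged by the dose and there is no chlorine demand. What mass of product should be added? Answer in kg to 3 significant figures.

Volume: 200,000 US gal × 3.785 L/gal = 757,000 L.
[OCl⁻]/[HOCl] = 10^(pH − pKa) = 10^(7.77 − 7.48) = 1.95; fraction as HOCl = 1/(1 + 1.95) = 0.339.
Free chlorine required for 1.91 ppm HOCl: 1.91 / 0.339 = 5.634 ppm.
FC to add: 5.634 − 0.3 = 5.334 mg/L as Cl₂.
Cl₂ equivalent: 5.334 mg/L × 757,000 L = 4038 g.
Product at 62.1% available Cl: 4038 / 0.621 = 6502 g.

6.50 kg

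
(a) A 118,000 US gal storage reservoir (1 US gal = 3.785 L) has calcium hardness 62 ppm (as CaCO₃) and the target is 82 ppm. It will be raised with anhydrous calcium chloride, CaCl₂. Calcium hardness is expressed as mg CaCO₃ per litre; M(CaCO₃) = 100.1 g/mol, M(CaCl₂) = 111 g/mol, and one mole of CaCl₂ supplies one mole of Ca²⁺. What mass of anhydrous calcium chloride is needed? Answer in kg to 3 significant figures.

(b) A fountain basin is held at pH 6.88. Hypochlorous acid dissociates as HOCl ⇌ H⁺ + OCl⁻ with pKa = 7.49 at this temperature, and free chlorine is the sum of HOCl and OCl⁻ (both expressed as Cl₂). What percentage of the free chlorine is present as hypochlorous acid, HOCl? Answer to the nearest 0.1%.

(a) Volume: 118,000 US gal × 3.785 L/gal = 446,630 L.
(a) Hardness to add: (82 − 62) = 20 mg/L as CaCO₃ × 446,630 L = 8933 g as CaCO₃.
(a) Moles of Ca²⁺ (1 mol Ca²⁺ ≡ 1 mol CaCO₃): 8933 / 100.1 g/mol = 89.24 mol.
(a) Mass of CaCl₂: 89.24 × 111 = 9905 g.

(b) [OCl⁻]/[HOCl] = 10^(pH − pKa) = 10^(6.88 − 7.49) = 10^-0.61 = 0.2455.
(b) Fraction as HOCl = 1 / (1 + 0.2455) = 0.8029.

(a) 9.91 kg; (b) 80.3%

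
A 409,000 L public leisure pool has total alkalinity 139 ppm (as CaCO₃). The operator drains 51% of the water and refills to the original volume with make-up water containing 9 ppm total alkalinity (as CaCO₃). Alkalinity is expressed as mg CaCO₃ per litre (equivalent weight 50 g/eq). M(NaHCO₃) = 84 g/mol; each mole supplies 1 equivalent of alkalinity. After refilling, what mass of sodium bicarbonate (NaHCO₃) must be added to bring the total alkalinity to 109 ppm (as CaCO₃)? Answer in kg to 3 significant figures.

24.9 kg

After draining 51% and refilling: 139 × 0.49 + 9 × 0.51 = 72.7 ppm.
Deficit to target: 109 − 72.7 = 36.3 mg/L.
As CaCO₃: 36.3 mg/L × 409,000 L = 14,850 g; ÷ 50 g/eq ÷ 1 = 296.9 mol NaHCO₃.
Mass: 296.9 × 84 = 24,940 g.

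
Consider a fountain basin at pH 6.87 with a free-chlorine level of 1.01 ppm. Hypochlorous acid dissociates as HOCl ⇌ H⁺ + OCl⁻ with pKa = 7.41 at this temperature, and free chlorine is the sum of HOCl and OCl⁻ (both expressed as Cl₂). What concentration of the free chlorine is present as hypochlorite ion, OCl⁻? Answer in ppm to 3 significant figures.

[OCl⁻]/[HOCl] = 10^(pH − pKa) = 10^(6.87 − 7.41) = 10^-0.54 = 0.2884.
Fraction as HOCl = 1 / (1 + 0.2884) = 0.7762.
OCl⁻ = (1 − 0.7762) × 1.01 ppm = 0.2261 ppm.

0.226 ppm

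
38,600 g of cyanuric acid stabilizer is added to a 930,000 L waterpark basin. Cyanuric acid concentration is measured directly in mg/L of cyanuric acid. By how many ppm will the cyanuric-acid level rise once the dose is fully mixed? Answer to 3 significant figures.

41.5 ppm

Rise: 38,600 g / 930,000 L × 1000 = 41.51 mg/L.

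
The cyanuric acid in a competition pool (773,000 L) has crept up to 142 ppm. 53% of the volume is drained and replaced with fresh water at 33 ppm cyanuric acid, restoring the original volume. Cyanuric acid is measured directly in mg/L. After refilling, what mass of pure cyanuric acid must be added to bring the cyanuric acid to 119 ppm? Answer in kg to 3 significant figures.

26.9 kg

After draining 53% and refilling: 142 × 0.47 + 33 × 0.53 = 84.23 ppm.
Deficit to target: 119 − 84.23 = 34.77 mg/L.
Mass: 34.77 mg/L × 773,000 L = 26,880 g cyanuric acid.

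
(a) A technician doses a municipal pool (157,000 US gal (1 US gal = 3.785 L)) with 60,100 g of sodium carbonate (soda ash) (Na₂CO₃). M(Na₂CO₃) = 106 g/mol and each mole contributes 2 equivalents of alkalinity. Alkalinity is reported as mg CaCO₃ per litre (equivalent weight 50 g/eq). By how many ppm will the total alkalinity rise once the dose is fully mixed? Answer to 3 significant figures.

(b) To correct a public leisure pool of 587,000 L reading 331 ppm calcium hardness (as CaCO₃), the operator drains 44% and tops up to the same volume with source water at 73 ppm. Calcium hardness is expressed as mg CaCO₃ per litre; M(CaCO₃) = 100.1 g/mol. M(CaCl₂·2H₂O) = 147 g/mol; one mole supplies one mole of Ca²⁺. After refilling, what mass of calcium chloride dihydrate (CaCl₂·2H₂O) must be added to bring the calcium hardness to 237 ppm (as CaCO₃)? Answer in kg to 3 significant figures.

(a) Volume: 157,000 US gal × 3.785 L/gal = 594,245 L.
(a) Moles of Na₂CO₃: 60,100 g ÷ 106 g/mol = 567 mol → 1134 eq of alkalinity.
(a) As CaCO₃: 1134 eq × 50 g/eq = 56,700 g.
(a) Rise: 56,700 g / 594,245 L × 1000 = 95.41 mg/L.

(b) After draining 44% and refilling: 331 × 0.56 + 73 × 0.44 = 217.48 ppm.
(b) Deficit to target: 237 − 217.48 = 19.52 mg/L.
(b) As CaCO₃: 19.52 mg/L × 587,000 L = 11,460 g; ÷ 100.1 = 114.5 mol Ca²⁺.
(b) Mass: 114.5 × 147 = 16,830 g.

(a) 95.4 ppm; (b) 16.8 kg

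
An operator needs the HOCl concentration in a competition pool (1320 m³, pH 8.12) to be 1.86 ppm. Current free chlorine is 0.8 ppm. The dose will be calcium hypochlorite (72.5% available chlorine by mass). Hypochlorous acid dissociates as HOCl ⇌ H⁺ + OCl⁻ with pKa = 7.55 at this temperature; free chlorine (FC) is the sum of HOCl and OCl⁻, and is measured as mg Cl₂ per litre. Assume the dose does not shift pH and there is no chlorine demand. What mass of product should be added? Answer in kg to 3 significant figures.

Volume: 1320 m³ = 1,320,000 L.
[OCl⁻]/[HOCl] = 10^(pH − pKa) = 10^(8.12 − 7.55) = 3.715; fraction as HOCl = 1/(1 + 3.715) = 0.2121.
Free chlorine required for 1.86 ppm HOCl: 1.86 / 0.2121 = 8.771 ppm.
FC to add: 8.771 − 0.8 = 7.971 mg/L as Cl₂.
Cl₂ equivalent: 7.971 mg/L × 1,320,000 L = 10,520 g.
Product at 72.5% available Cl: 10,520 / 0.725 = 14,510 g.

14.5 kg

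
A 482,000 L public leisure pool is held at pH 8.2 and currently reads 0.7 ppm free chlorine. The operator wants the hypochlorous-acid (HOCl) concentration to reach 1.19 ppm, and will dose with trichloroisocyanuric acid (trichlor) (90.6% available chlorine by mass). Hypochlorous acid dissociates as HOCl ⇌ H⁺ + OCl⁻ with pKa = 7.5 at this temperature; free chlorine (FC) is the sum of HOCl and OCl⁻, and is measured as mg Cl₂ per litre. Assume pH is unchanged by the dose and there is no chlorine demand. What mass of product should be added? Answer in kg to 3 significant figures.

3.43 kg

[OCl⁻]/[HOCl] = 10^(pH − pKa) = 10^(8.2 − 7.5) = 5.012; fraction as HOCl = 1/(1 + 5.012) = 0.1663.
Free chlorine required for 1.19 ppm HOCl: 1.19 / 0.1663 = 7.154 ppm.
FC to add: 7.154 − 0.7 = 6.454 mg/L as Cl₂.
Cl₂ equivalent: 6.454 mg/L × 482,000 L = 3111 g.
Product at 90.6% available Cl: 3111 / 0.906 = 3434 g.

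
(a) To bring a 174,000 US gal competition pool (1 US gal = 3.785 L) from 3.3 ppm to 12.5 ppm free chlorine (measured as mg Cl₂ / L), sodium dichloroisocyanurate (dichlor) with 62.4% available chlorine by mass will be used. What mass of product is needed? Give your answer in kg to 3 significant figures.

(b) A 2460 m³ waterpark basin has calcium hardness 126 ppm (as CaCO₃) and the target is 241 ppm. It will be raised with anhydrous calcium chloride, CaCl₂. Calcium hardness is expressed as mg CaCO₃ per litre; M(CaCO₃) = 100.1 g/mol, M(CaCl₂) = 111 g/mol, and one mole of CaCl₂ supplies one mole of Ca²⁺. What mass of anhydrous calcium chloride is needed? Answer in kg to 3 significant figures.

(a) Volume: 174,000 US gal × 3.785 L/gal = 658,590 L.
(a) Chlorine deficit: 12.5 − 3.3 = 9.2 ppm = 9.2 mg/L as Cl₂.
(a) Cl₂ equivalent needed: 9.2 mg/L × 658,590 L = 6,059,000 mg = 6059 g.
(a) Product at 62.4% available chlorine: 6059 / 0.624 = 9710 g.

(b) Volume: 2460 m³ = 2,460,000 L.
(b) Hardness to add: (241 − 126) = 115 mg/L as CaCO₃ × 2,460,000 L = 282,900 g as CaCO₃.
(b) Moles of Ca²⁺ (1 mol Ca²⁺ ≡ 1 mol CaCO₃): 282,900 / 100.1 g/mol = 2826 mol.
(b) Mass of CaCl₂: 2826 × 111 = 313,700 g.

(a) 9.71 kg; (b) 314 kg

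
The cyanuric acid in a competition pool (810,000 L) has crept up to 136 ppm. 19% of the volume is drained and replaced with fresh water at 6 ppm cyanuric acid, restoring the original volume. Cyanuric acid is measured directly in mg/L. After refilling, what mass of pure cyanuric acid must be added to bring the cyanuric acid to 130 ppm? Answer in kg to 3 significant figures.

After draining 19% and refilling: 136 × 0.81 + 6 × 0.19 = 111.3 ppm.
Deficit to target: 130 − 111.3 = 18.7 mg/L.
Mass: 18.7 mg/L × 810,000 L = 15,150 g cyanuric acid.

15.1 kg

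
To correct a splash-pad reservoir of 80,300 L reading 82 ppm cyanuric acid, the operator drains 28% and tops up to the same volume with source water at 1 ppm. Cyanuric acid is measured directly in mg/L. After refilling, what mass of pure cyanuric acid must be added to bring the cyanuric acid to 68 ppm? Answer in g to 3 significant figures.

697 g

After draining 28% and refilling: 82 × 0.72 + 1 × 0.28 = 59.32 ppm.
Deficit to target: 68 − 59.32 = 8.68 mg/L.
Mass: 8.68 mg/L × 80,300 L = 697 g cyanuric acid.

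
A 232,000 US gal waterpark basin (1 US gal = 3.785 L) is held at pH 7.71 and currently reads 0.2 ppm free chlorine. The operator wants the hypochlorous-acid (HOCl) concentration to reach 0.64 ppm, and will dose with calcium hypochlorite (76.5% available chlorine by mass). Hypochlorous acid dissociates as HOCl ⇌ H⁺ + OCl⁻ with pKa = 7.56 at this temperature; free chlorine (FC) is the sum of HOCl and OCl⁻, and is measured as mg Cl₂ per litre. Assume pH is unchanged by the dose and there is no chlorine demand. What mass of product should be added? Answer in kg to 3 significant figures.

1.54 kg

Volume: 232,000 US gal × 3.785 L/gal = 878,120 L.
[OCl⁻]/[HOCl] = 10^(pH − pKa) = 10^(7.71 − 7.56) = 1.413; fraction as HOCl = 1/(1 + 1.413) = 0.4145.
Free chlorine required for 0.64 ppm HOCl: 0.64 / 0.4145 = 1.544 ppm.
FC to add: 1.544 − 0.2 = 1.344 mg/L as Cl₂.
Cl₂ equivalent: 1.344 mg/L × 878,120 L = 1180 g.
Product at 76.5% available Cl: 1180 / 0.765 = 1543 g.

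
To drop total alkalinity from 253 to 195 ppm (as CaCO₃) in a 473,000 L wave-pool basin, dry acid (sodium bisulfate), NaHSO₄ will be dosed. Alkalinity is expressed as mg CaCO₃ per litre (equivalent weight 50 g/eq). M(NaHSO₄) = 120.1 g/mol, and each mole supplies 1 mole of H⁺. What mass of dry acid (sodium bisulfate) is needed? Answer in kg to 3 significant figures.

Alkalinity to neutralize: (253 − 195) = 58 mg/L as CaCO₃ × 473,000 L = 27,430 g as CaCO₃.
Equivalents of H⁺ required: 27,430 ÷ 50 g/eq = 548.7 eq = 548.7 mol NaHSO₄.
Mass of NaHSO₄: 548.7 × 120.1 = 65,900 g.

65.9 kg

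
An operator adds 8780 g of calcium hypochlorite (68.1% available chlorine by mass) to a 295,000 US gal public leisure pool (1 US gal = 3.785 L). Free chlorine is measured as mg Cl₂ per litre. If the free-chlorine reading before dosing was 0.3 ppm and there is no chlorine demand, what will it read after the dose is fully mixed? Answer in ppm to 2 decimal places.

5.65 ppm

Volume: 295,000 US gal × 3.785 L/gal = 1,116,575 L.
Available chlorine delivered: 8780 g × 0.681 = 5979 g as Cl₂.
Concentration rise: 5979 g / 1,116,575 L = 5.355 mg/L = 5.35 ppm.
Final FC: 0.3 + 5.35 = 5.65 ppm.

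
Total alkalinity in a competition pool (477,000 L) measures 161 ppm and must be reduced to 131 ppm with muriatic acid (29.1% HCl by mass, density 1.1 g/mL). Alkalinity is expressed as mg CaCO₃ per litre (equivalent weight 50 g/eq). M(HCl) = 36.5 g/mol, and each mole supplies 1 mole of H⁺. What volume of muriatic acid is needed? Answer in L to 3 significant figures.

Alkalinity to neutralize: (161 − 131) = 30 mg/L as CaCO₃ × 477,000 L = 14,310 g as CaCO₃.
Equivalents of H⁺ required: 14,310 ÷ 50 g/eq = 286.2 eq = 286.2 mol HCl.
Mass of HCl: 286.2 × 36.5 = 10,450 g.
Mass of 29.1% solution: 10,450 / 0.291 = 35,900 g.
Volume: 35,900 g ÷ 1.1 g/mL = 32,630 mL.

32.6 L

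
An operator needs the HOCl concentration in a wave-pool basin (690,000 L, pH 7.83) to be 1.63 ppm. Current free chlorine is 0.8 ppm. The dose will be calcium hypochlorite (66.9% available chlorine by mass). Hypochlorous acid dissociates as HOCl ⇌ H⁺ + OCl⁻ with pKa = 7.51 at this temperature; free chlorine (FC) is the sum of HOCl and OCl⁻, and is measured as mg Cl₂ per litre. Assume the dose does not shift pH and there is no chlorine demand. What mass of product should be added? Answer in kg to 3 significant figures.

[OCl⁻]/[HOCl] = 10^(pH − pKa) = 10^(7.83 − 7.51) = 2.089; fraction as HOCl = 1/(1 + 2.089) = 0.3237.
Free chlorine required for 1.63 ppm HOCl: 1.63 / 0.3237 = 5.036 ppm.
FC to add: 5.036 − 0.8 = 4.236 mg/L as Cl₂.
Cl₂ equivalent: 4.236 mg/L × 690,000 L = 2923 g.
Product at 66.9% available Cl: 2923 / 0.669 = 4369 g.

4.37 kg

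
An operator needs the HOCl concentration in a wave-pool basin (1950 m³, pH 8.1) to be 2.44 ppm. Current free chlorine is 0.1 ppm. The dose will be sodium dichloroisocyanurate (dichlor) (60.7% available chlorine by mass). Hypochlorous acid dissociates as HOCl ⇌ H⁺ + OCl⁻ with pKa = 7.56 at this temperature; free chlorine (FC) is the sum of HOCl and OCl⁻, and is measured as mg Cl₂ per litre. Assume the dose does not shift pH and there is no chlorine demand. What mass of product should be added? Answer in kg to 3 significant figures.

34.7 kg

Volume: 1950 m³ = 1,950,000 L.
[OCl⁻]/[HOCl] = 10^(pH − pKa) = 10^(8.1 − 7.56) = 3.467; fraction as HOCl = 1/(1 + 3.467) = 0.2238.
Free chlorine required for 2.44 ppm HOCl: 2.44 / 0.2238 = 10.9 ppm.
FC to add: 10.9 − 0.1 = 10.8 mg/L as Cl₂.
Cl₂ equivalent: 10.8 mg/L × 1,950,000 L = 21,060 g.
Product at 60.7% available Cl: 21,060 / 0.607 = 34,700 g.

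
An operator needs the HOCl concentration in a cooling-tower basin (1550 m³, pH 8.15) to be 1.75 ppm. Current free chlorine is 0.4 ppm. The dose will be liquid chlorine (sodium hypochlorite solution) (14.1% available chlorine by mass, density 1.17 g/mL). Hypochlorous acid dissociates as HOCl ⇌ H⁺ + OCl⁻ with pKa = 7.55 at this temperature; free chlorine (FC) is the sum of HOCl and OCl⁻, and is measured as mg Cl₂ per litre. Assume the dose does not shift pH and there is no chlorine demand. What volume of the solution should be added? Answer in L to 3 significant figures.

78.1 L

Volume: 1550 m³ = 1,550,000 L.
[OCl⁻]/[HOCl] = 10^(pH − pKa) = 10^(8.15 − 7.55) = 3.981; fraction as HOCl = 1/(1 + 3.981) = 0.2008.
Free chlorine required for 1.75 ppm HOCl: 1.75 / 0.2008 = 8.717 ppm.
FC to add: 8.717 − 0.4 = 8.317 mg/L as Cl₂.
Cl₂ equivalent: 8.317 mg/L × 1,550,000 L = 12,890 g.
Product at 14.1% available Cl: 12,890 / 0.141 = 91,430 g.
Volume: 91,430 g ÷ 1.17 g/mL = 78,140 mL.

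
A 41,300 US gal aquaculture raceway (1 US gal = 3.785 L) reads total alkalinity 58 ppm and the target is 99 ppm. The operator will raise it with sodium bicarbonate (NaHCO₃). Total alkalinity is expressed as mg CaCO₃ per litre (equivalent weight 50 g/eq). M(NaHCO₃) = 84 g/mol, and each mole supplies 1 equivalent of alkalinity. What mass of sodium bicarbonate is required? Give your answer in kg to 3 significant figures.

10.8 kg

Volume: 41,300 US gal × 3.785 L/gal = 156,320 L.
Alkalinity to add: (99 − 58) = 41 mg/L as CaCO₃ × 156,320 L = 6409 g as CaCO₃.
Equivalents: 6409 g ÷ 50 g/eq = 128.2 eq.
NaHCO₃ supplies 1 eq per mole → 128.2 mol.
Mass: 128.2 mol × 84 g/mol = 10,770 g.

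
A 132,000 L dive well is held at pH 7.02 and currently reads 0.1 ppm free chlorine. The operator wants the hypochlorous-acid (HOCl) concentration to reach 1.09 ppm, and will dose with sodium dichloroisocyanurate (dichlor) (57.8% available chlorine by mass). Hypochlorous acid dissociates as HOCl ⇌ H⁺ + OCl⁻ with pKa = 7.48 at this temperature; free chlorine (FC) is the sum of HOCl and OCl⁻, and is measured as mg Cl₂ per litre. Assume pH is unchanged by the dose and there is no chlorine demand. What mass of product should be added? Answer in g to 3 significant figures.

[OCl⁻]/[HOCl] = 10^(pH − pKa) = 10^(7.02 − 7.48) = 0.3467; fraction as HOCl = 1/(1 + 0.3467) = 0.7425.
Free chlorine required for 1.09 ppm HOCl: 1.09 / 0.7425 = 1.468 ppm.
FC to add: 1.468 − 0.1 = 1.368 mg/L as Cl₂.
Cl₂ equivalent: 1.368 mg/L × 132,000 L = 180.6 g.
Product at 57.8% available Cl: 180.6 / 0.578 = 312.4 g.

312 g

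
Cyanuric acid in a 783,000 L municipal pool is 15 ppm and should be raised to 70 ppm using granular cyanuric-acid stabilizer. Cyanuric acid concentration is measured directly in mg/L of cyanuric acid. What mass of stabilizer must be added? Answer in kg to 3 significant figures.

CYA to add: (70 − 15) = 55 mg/L × 783,000 L = 43,060 g cyanuric acid.

43.1 kg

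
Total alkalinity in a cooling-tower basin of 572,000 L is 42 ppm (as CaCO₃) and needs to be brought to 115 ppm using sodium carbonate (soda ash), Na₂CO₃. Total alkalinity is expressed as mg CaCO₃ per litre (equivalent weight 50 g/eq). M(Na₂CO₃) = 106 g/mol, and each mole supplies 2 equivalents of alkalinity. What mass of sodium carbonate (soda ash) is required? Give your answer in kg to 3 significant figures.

44.3 kg

Alkalinity to add: (115 − 42) = 73 mg/L as CaCO₃ × 572,000 L = 41,760 g as CaCO₃.
Equivalents: 41,760 g ÷ 50 g/eq = 835.1 eq.
Each mole of Na₂CO₃ supplies 2 eq, so 835.1 / 2 = 417.6 mol.
Mass: 417.6 mol × 106 g/mol = 44,260 g.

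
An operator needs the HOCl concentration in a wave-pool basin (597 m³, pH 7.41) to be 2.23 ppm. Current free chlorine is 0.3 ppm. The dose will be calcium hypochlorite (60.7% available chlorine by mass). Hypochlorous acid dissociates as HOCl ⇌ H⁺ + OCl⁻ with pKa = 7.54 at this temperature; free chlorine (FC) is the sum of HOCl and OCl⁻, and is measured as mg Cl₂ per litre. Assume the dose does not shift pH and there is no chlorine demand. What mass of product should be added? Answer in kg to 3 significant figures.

Volume: 597 m³ = 597,000 L.
[OCl⁻]/[HOCl] = 10^(pH − pKa) = 10^(7.41 − 7.54) = 0.7413; fraction as HOCl = 1/(1 + 0.7413) = 0.5743.
Free chlorine required for 2.23 ppm HOCl: 2.23 / 0.5743 = 3.883 ppm.
FC to add: 3.883 − 0.3 = 3.583 mg/L as Cl₂.
Cl₂ equivalent: 3.583 mg/L × 597,000 L = 2139 g.
Product at 60.7% available Cl: 2139 / 0.607 = 3524 g.

3.52 kg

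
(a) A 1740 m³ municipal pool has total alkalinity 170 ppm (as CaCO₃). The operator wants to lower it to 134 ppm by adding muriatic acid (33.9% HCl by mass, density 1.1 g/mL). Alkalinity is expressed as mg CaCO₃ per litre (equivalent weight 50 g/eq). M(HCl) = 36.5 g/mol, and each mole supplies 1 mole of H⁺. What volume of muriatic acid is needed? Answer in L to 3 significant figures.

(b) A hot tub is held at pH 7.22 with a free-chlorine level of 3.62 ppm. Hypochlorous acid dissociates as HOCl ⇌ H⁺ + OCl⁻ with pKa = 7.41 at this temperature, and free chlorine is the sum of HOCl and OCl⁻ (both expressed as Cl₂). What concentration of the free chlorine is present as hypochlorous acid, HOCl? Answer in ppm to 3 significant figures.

(a) 123 L; (b) 2.20 ppm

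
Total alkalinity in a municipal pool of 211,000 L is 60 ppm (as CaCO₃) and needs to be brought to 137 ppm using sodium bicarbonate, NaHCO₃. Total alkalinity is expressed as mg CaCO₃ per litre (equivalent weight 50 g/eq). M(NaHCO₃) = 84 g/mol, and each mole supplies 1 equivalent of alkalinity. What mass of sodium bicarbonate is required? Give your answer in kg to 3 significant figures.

Alkalinity to add: (137 − 60) = 77 mg/L as CaCO₃ × 211,000 L = 16,250 g as CaCO₃.
Equivalents: 16,250 g ÷ 50 g/eq = 324.9 eq.
NaHCO₃ supplies 1 eq per mole → 324.9 mol.
Mass: 324.9 mol × 84 g/mol = 27,290 g.

27.3 kg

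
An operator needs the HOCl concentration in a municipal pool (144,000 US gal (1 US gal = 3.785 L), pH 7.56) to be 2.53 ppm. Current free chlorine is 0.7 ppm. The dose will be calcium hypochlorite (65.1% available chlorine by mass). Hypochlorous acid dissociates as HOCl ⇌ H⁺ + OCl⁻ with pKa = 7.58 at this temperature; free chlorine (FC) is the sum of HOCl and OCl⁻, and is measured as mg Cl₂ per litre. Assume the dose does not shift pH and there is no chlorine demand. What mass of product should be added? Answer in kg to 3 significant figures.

Volume: 144,000 US gal × 3.785 L/gal = 545,040 L.
[OCl⁻]/[HOCl] = 10^(pH − pKa) = 10^(7.56 − 7.58) = 0.955; fraction as HOCl = 1/(1 + 0.955) = 0.5115.
Free chlorine required for 2.53 ppm HOCl: 2.53 / 0.5115 = 4.946 ppm.
FC to add: 4.946 − 0.7 = 4.246 mg/L as Cl₂.
Cl₂ equivalent: 4.246 mg/L × 545,040 L = 2314 g.
Product at 65.1% available Cl: 2314 / 0.651 = 3555 g.

3.56 kg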